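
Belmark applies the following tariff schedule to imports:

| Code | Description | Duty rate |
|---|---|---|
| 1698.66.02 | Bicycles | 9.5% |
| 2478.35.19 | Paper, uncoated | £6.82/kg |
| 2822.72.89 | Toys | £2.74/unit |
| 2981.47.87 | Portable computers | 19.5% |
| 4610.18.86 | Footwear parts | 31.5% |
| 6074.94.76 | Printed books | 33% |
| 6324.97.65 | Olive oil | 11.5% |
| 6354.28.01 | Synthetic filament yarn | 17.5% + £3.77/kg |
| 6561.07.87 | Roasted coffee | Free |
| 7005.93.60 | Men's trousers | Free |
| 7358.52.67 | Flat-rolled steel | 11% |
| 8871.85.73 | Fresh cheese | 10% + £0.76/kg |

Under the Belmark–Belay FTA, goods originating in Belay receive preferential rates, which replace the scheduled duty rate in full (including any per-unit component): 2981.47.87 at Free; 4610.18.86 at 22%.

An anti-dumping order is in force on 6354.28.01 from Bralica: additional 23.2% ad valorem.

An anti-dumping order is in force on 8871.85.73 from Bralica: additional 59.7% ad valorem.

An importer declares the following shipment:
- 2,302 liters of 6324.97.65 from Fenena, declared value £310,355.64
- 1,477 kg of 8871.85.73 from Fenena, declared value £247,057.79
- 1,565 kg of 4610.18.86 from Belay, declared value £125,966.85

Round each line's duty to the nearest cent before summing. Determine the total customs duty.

£89,231.91

Line 1 (6324.97.65, Fenena, 2,302 liters, £310,355.64):
Base rate for 6324.97.65 is 11.5%.
Duty = £310,355.64 × 11.5% = £35,690.90.
Line 2 (8871.85.73, Fenena, 1,477 kg, £247,057.79):
Base rate for 8871.85.73 is 10% + £0.76/kg.
The additional-duty order on 8871.85.73 targets Bralica, not Fenena; it does not apply.
Duty = £247,057.79 × 10% + 1,477 × £0.76 = £25,828.30.
Line 3 (4610.18.86, Belay, 1,565 kg, £125,966.85):
Base rate for 4610.18.86 is 31.5%.
Origin Belay qualifies under the Belmark–Belay agreement and 4610.18.86 is covered: preferential rate 22% applies instead.
Duty = £125,966.85 × 22% = £27,712.71.
Total = £35,690.90 + £25,828.30 + £27,712.71 = £89,231.91.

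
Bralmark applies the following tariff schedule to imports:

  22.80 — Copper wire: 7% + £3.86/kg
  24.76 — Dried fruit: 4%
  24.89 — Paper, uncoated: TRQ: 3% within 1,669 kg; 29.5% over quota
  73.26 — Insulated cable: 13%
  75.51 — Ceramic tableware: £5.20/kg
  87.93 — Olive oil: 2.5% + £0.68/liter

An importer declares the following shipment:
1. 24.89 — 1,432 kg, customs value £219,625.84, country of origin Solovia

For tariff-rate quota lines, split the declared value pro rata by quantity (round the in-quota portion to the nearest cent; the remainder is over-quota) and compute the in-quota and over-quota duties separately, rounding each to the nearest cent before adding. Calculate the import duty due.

£6,588.78

Line 1 (24.89, Solovia, 1,432 kg, £219,625.84):
Code 24.89 is under a tariff-rate quota (threshold 1,669 kg). Quantity 1,432 kg is within the quota, so the in-quota rate 3% applies to the full value.
Duty = £219,625.84 × 3% = £6,588.78.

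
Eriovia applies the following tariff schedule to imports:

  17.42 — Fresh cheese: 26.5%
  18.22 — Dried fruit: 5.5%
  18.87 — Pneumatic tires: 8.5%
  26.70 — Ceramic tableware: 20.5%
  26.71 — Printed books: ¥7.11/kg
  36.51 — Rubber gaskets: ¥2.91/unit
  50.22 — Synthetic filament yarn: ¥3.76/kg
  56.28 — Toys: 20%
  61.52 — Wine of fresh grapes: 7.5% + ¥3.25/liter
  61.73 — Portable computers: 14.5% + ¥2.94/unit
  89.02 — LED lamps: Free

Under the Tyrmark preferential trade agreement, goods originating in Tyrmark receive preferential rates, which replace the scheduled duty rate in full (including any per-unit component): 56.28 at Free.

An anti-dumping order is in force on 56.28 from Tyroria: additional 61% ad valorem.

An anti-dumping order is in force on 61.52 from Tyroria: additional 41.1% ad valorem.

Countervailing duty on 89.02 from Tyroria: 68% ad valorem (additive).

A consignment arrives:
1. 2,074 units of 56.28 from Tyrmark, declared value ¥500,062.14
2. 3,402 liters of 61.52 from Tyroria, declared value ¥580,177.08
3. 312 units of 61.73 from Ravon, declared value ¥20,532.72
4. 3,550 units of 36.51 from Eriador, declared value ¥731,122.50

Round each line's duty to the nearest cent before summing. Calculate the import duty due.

Line 1 (56.28, Tyrmark, 2,074 units, ¥500,062.14):
Base rate for 56.28 is 20%.
Origin Tyrmark qualifies under the Eriovia–Tyrmark agreement and 56.28 is covered: preferential rate Free applies instead.
The additional-duty order on 56.28 targets Tyroria, not Tyrmark; it does not apply.
Duty = ¥500,062.14 × 0% = ¥0.00.
Line 2 (61.52, Tyroria, 3,402 liters, ¥580,177.08):
Base rate for 61.52 is 7.5% + ¥3.25/liter.
Additional duty on 61.52 from Tyroria: +41.1%. Applied ad valorem rate: 7.5% + 41.1% = 48.6%.
Duty = ¥580,177.08 × 48.6% + 3,402 × ¥3.25 = ¥293,022.56.
Line 3 (61.73, Ravon, 312 units, ¥20,532.72):
Base rate for 61.73 is 14.5% + ¥2.94/unit.
Duty = ¥20,532.72 × 14.5% + 312 × ¥2.94 = ¥3,894.52.
Line 4 (36.51, Eriador, 3,550 units, ¥731,122.50):
Base rate for 36.51 is ¥2.91/unit.
Duty = 3,550 × ¥2.91 = ¥10,330.50.
Total = ¥0.00 + ¥293,022.56 + ¥3,894.52 + ¥10,330.50 = ¥307,247.58.

¥307,247.58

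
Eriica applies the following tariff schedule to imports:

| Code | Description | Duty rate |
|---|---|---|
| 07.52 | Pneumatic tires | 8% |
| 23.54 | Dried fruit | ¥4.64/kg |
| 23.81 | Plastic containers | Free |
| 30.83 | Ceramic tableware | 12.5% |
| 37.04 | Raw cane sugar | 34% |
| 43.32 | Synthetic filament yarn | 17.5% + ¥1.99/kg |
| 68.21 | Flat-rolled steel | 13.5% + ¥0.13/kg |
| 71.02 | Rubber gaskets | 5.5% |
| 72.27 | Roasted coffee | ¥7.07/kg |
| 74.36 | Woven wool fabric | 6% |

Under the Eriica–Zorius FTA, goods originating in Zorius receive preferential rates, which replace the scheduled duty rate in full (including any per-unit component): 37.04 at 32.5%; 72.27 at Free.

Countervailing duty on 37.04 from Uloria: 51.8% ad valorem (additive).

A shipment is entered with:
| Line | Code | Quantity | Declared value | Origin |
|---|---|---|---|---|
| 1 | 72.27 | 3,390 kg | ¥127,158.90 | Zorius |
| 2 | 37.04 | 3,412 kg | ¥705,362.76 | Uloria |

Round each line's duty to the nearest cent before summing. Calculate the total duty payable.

Line 1 (72.27, Zorius, 3,390 kg, ¥127,158.90):
Base rate for 72.27 is ¥7.07/kg.
Origin Zorius qualifies under the Eriica–Zorius agreement and 72.27 is covered: preferential rate Free applies instead.
Duty = ¥127,158.90 × 0% = ¥0.00.
Line 2 (37.04, Uloria, 3,412 kg, ¥705,362.76):
Base rate for 37.04 is 34%.
37.04 has an FTA preferential rate, but origin Uloria is not Zorius; base rate stands.
Additional duty on 37.04 from Uloria: +51.8%. Applied ad valorem rate: 34% + 51.8% = 85.8%.
Duty = ¥705,362.76 × 85.8% = ¥605,201.25.
Total = ¥0.00 + ¥605,201.25 = ¥605,201.25.

¥605,201.25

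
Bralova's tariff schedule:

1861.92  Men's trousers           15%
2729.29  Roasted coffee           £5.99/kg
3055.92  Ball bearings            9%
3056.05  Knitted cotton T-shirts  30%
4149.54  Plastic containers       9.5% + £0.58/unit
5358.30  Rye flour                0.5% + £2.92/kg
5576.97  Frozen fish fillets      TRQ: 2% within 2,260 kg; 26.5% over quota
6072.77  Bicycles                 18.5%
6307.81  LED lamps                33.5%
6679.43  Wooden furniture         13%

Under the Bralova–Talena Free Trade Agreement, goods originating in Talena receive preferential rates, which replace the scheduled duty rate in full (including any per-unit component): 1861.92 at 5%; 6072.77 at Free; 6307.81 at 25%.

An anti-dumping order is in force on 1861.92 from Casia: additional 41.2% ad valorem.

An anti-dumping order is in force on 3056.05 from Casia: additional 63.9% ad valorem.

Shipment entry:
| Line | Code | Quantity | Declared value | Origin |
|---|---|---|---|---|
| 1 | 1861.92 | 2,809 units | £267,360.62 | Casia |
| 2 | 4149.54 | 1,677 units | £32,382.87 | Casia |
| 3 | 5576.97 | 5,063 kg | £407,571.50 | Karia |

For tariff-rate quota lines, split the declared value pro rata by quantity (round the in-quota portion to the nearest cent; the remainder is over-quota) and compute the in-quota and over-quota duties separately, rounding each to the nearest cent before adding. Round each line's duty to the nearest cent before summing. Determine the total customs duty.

Line 1 (1861.92, Casia, 2,809 units, £267,360.62):
Base rate for 1861.92 is 15%.
1861.92 has an FTA preferential rate, but origin Casia is not Talena; base rate stands.
Additional duty on 1861.92 from Casia: +41.2%. Applied ad valorem rate: 15% + 41.2% = 56.2%.
Duty = £267,360.62 × 56.2% = £150,256.67.
Line 2 (4149.54, Casia, 1,677 units, £32,382.87):
Base rate for 4149.54 is 9.5% + £0.58/unit.
Duty = £32,382.87 × 9.5% + 1,677 × £0.58 = £4,049.03.
Line 3 (5576.97, Karia, 5,063 kg, £407,571.50):
Code 5576.97 is under a tariff-rate quota (threshold 2,260 kg). In-quota: 2,260 kg at 2%; over-quota: 2,803 kg at 26.5%.
Pro-rata value split: in-quota = £407,571.50 × 2,260/5,063 = £181,930.00; over-quota = £407,571.50 − £181,930.00 = £225,641.50.
In-quota duty = £181,930.00 × 2% = £3,638.60. Over-quota duty = £225,641.50 × 26.5% = £59,795.00.
Line duty = £3,638.60 + £59,795.00 = £63,433.60.
Total = £150,256.67 + £4,049.03 + £63,433.60 = £217,739.30.

£217,739.30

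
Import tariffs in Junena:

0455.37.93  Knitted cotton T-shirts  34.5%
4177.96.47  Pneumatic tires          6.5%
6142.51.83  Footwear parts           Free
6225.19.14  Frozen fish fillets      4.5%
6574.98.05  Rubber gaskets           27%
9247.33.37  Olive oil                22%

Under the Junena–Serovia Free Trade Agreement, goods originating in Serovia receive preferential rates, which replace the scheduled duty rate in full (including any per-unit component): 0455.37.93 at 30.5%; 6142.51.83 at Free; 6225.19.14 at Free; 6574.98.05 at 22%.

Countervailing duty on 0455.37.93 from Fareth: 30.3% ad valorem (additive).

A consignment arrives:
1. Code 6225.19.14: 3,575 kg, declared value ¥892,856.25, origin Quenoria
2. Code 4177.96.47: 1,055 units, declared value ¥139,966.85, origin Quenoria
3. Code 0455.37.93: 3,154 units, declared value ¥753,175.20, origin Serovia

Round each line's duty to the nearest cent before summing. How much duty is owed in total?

¥278,994.82

Line 1 (6225.19.14, Quenoria, 3,575 kg, ¥892,856.25):
Base rate for 6225.19.14 is 4.5%.
6225.19.14 has an FTA preferential rate, but origin Quenoria is not Serovia; base rate stands.
Duty = ¥892,856.25 × 4.5% = ¥40,178.53.
Line 2 (4177.96.47, Quenoria, 1,055 units, ¥139,966.85):
Base rate for 4177.96.47 is 6.5%.
Duty = ¥139,966.85 × 6.5% = ¥9,097.85.
Line 3 (0455.37.93, Serovia, 3,154 units, ¥753,175.20):
Base rate for 0455.37.93 is 34.5%.
Origin Serovia qualifies under the Junena–Serovia agreement and 0455.37.93 is covered: preferential rate 30.5% applies instead.
The additional-duty order on 0455.37.93 targets Fareth, not Serovia; it does not apply.
Duty = ¥753,175.20 × 30.5% = ¥229,718.44.
Total = ¥40,178.53 + ¥9,097.85 + ¥229,718.44 = ¥278,994.82.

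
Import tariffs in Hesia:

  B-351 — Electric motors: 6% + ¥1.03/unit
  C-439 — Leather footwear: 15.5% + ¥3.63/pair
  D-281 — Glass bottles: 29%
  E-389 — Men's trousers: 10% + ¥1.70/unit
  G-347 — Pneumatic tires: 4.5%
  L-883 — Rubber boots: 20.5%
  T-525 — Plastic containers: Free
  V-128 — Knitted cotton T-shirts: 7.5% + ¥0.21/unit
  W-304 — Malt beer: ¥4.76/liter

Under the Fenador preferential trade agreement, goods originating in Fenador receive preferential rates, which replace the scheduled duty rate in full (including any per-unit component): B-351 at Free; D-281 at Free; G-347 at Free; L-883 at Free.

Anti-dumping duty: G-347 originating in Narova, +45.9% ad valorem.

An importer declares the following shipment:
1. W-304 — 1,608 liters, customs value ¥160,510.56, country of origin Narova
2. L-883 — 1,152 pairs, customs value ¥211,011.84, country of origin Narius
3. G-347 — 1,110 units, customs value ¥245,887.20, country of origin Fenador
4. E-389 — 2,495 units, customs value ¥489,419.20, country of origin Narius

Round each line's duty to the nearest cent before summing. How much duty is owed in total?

Line 1 (W-304, Narova, 1,608 liters, ¥160,510.56):
Base rate for W-304 is ¥4.76/liter.
Duty = 1,608 × ¥4.76 = ¥7,654.08.
Line 2 (L-883, Narius, 1,152 pairs, ¥211,011.84):
Base rate for L-883 is 20.5%.
L-883 has an FTA preferential rate, but origin Narius is not Fenador; base rate stands.
Duty = ¥211,011.84 × 20.5% = ¥43,257.43.
Line 3 (G-347, Fenador, 1,110 units, ¥245,887.20):
Base rate for G-347 is 4.5%.
Origin Fenador qualifies under the Hesia–Fenador agreement and G-347 is covered: preferential rate Free applies instead.
The additional-duty order on G-347 targets Narova, not Fenador; it does not apply.
Duty = ¥245,887.20 × 0% = ¥0.00.
Line 4 (E-389, Narius, 2,495 units, ¥489,419.20):
Base rate for E-389 is 10% + ¥1.70/unit.
Duty = ¥489,419.20 × 10% + 2,495 × ¥1.70 = ¥53,183.42.
Total = ¥7,654.08 + ¥43,257.43 + ¥0.00 + ¥53,183.42 = ¥104,094.93.

¥104,094.93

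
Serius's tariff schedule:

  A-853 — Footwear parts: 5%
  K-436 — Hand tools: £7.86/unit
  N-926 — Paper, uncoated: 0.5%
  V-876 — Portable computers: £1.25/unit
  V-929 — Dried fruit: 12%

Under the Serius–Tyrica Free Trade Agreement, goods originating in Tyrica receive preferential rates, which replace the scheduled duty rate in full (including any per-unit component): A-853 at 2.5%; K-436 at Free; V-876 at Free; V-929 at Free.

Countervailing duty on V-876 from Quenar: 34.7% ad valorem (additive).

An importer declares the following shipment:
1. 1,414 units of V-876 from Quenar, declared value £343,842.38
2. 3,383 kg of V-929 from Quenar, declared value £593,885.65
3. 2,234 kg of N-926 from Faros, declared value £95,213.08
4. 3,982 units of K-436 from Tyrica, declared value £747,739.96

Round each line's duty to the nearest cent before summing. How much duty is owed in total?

Line 1 (V-876, Quenar, 1,414 units, £343,842.38):
Base rate for V-876 is £1.25/unit.
V-876 has an FTA preferential rate, but origin Quenar is not Tyrica; base rate stands.
Additional duty on V-876 from Quenar: +34.7% ad valorem. Applied ad valorem rate = 34.7%.
Duty = £343,842.38 × 34.7% + 1,414 × £1.25 = £121,080.81.
Line 2 (V-929, Quenar, 3,383 kg, £593,885.65):
Base rate for V-929 is 12%.
V-929 has an FTA preferential rate, but origin Quenar is not Tyrica; base rate stands.
Duty = £593,885.65 × 12% = £71,266.28.
Line 3 (N-926, Faros, 2,234 kg, £95,213.08):
Base rate for N-926 is 0.5%.
Duty = £95,213.08 × 0.5% = £476.07.
Line 4 (K-436, Tyrica, 3,982 units, £747,739.96):
Base rate for K-436 is £7.86/unit.
Origin Tyrica qualifies under the Serius–Tyrica agreement and K-436 is covered: preferential rate Free applies instead.
Duty = £747,739.96 × 0% = £0.00.
Total = £121,080.81 + £71,266.28 + £476.07 + £0.00 = £192,823.16.

£192,823.16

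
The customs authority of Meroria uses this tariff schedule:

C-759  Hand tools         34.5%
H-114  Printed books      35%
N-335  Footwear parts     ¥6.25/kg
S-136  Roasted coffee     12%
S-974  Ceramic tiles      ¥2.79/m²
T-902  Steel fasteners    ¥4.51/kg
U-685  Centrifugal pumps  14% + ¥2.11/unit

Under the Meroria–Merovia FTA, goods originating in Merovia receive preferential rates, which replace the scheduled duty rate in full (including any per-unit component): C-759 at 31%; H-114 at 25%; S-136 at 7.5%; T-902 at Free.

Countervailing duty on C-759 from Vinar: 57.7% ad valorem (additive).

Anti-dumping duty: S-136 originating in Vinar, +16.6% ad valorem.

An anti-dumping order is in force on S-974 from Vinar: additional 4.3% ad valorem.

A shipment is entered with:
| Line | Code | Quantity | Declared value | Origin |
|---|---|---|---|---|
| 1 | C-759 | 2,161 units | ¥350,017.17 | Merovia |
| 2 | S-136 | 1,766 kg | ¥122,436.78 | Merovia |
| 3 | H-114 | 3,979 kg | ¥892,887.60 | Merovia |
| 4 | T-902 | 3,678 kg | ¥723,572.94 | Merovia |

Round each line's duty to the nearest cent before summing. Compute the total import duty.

Line 1 (C-759, Merovia, 2,161 units, ¥350,017.17):
Base rate for C-759 is 34.5%.
Origin Merovia qualifies under the Meroria–Merovia agreement and C-759 is covered: preferential rate 31% applies instead.
The additional-duty order on C-759 targets Vinar, not Merovia; it does not apply.
Duty = ¥350,017.17 × 31% = ¥108,505.32.
Line 2 (S-136, Merovia, 1,766 kg, ¥122,436.78):
Base rate for S-136 is 12%.
Origin Merovia qualifies under the Meroria–Merovia agreement and S-136 is covered: preferential rate 7.5% applies instead.
The additional-duty order on S-136 targets Vinar, not Merovia; it does not apply.
Duty = ¥122,436.78 × 7.5% = ¥9,182.76.
Line 3 (H-114, Merovia, 3,979 kg, ¥892,887.60):
Base rate for H-114 is 35%.
Origin Merovia qualifies under the Meroria–Merovia agreement and H-114 is covered: preferential rate 25% applies instead.
Duty = ¥892,887.60 × 25% = ¥223,221.90.
Line 4 (T-902, Merovia, 3,678 kg, ¥723,572.94):
Base rate for T-902 is ¥4.51/kg.
Origin Merovia qualifies under the Meroria–Merovia agreement and T-902 is covered: preferential rate Free applies instead.
Duty = ¥723,572.94 × 0% = ¥0.00.
Total = ¥108,505.32 + ¥9,182.76 + ¥223,221.90 + ¥0.00 = ¥340,909.98.

¥340,909.98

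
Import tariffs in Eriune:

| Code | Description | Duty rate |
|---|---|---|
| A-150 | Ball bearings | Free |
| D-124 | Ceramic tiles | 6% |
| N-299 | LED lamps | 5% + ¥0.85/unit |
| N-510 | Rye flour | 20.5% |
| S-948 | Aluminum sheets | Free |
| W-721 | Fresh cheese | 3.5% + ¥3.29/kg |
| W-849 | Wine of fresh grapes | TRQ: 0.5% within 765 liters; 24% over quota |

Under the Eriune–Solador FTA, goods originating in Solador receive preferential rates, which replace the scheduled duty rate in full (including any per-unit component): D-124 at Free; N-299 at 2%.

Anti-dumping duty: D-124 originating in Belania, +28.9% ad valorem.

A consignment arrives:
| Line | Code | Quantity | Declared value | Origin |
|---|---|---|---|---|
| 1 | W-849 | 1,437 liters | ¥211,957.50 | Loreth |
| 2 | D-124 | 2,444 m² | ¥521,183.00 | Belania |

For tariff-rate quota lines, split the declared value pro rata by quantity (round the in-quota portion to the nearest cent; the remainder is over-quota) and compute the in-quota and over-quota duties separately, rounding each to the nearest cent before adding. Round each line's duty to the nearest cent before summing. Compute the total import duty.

¥206,245.86

Line 1 (W-849, Loreth, 1,437 liters, ¥211,957.50):
Code W-849 is under a tariff-rate quota (threshold 765 liters). In-quota: 765 liters at 0.5%; over-quota: 672 liters at 24%.
Pro-rata value split: in-quota = ¥211,957.50 × 765/1,437 = ¥112,837.50; over-quota = ¥211,957.50 − ¥112,837.50 = ¥99,120.00.
In-quota duty = ¥112,837.50 × 0.5% = ¥564.19. Over-quota duty = ¥99,120.00 × 24% = ¥23,788.80.
Line duty = ¥564.19 + ¥23,788.80 = ¥24,352.99.
Line 2 (D-124, Belania, 2,444 m², ¥521,183.00):
Base rate for D-124 is 6%.
D-124 has an FTA preferential rate, but origin Belania is not Solador; base rate stands.
Additional duty on D-124 from Belania: +28.9%. Applied ad valorem rate: 6% + 28.9% = 34.9%.
Duty = ¥521,183.00 × 34.9% = ¥181,892.87.
Total = ¥24,352.99 + ¥181,892.87 = ¥206,245.86.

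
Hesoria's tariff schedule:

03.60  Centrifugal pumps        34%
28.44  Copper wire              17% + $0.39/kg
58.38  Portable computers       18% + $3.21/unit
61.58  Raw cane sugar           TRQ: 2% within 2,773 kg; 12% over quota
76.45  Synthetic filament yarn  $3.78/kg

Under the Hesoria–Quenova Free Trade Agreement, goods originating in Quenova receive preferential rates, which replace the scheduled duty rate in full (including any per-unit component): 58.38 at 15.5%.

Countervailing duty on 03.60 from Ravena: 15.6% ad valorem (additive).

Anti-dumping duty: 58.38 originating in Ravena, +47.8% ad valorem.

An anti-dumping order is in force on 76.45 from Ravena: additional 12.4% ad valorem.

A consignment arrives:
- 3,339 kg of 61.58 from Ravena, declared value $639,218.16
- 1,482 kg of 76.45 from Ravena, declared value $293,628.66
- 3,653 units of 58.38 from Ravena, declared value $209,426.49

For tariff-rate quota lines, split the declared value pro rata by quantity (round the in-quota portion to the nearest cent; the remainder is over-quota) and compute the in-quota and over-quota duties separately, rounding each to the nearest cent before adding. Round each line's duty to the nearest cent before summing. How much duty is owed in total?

$215,160.53

Line 1 (61.58, Ravena, 3,339 kg, $639,218.16):
Code 61.58 is under a tariff-rate quota (threshold 2,773 kg). In-quota: 2,773 kg at 2%; over-quota: 566 kg at 12%.
Pro-rata value split: in-quota = $639,218.16 × 2,773/3,339 = $530,863.12; over-quota = $639,218.16 − $530,863.12 = $108,355.04.
In-quota duty = $530,863.12 × 2% = $10,617.26. Over-quota duty = $108,355.04 × 12% = $13,002.60.
Line duty = $10,617.26 + $13,002.60 = $23,619.86.
Line 2 (76.45, Ravena, 1,482 kg, $293,628.66):
Base rate for 76.45 is $3.78/kg.
Additional duty on 76.45 from Ravena: +12.4% ad valorem. Applied ad valorem rate = 12.4%.
Duty = $293,628.66 × 12.4% + 1,482 × $3.78 = $42,011.91.
Line 3 (58.38, Ravena, 3,653 units, $209,426.49):
Base rate for 58.38 is 18% + $3.21/unit.
58.38 has an FTA preferential rate, but origin Ravena is not Quenova; base rate stands.
Additional duty on 58.38 from Ravena: +47.8%. Applied ad valorem rate: 18% + 47.8% = 65.8%.
Duty = $209,426.49 × 65.8% + 3,653 × $3.21 = $149,528.76.
Total = $23,619.86 + $42,011.91 + $149,528.76 = $215,160.53.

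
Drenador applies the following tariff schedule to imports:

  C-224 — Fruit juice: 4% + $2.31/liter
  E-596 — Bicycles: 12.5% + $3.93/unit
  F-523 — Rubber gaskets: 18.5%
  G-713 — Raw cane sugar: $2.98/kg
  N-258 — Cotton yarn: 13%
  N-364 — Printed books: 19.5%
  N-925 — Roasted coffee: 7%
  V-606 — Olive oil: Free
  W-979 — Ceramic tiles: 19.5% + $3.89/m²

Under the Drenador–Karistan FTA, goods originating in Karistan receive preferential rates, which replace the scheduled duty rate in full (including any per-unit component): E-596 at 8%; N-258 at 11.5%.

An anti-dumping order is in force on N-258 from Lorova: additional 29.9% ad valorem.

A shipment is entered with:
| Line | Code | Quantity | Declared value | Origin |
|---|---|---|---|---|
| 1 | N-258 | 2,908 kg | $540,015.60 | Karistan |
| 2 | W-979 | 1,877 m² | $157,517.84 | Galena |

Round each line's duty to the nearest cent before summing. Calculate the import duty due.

Line 1 (N-258, Karistan, 2,908 kg, $540,015.60):
Base rate for N-258 is 13%.
Origin Karistan qualifies under the Drenador–Karistan agreement and N-258 is covered: preferential rate 11.5% applies instead.
The additional-duty order on N-258 targets Lorova, not Karistan; it does not apply.
Duty = $540,015.60 × 11.5% = $62,101.79.
Line 2 (W-979, Galena, 1,877 m², $157,517.84):
Base rate for W-979 is 19.5% + $3.89/m².
Duty = $157,517.84 × 19.5% + 1,877 × $3.89 = $38,017.51.
Total = $62,101.79 + $38,017.51 = $100,119.30.

$100,119.30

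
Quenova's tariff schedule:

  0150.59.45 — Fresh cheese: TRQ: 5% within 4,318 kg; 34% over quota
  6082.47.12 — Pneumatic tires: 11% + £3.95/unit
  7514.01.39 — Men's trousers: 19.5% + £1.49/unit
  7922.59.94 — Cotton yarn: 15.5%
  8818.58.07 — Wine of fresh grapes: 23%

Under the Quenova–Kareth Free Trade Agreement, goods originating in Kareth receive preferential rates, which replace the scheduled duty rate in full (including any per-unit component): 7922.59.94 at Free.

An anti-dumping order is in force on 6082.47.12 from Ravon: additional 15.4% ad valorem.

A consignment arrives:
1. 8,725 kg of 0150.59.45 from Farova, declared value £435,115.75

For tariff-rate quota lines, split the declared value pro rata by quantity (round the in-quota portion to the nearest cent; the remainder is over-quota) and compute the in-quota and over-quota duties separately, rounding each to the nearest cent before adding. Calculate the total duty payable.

£85,491.14

Line 1 (0150.59.45, Farova, 8,725 kg, £435,115.75):
Code 0150.59.45 is under a tariff-rate quota (threshold 4,318 kg). In-quota: 4,318 kg at 5%; over-quota: 4,407 kg at 34%.
Pro-rata value split: in-quota = £435,115.75 × 4,318/8,725 = £215,338.66; over-quota = £435,115.75 − £215,338.66 = £219,777.09.
In-quota duty = £215,338.66 × 5% = £10,766.93. Over-quota duty = £219,777.09 × 34% = £74,724.21.
Line duty = £10,766.93 + £74,724.21 = £85,491.14.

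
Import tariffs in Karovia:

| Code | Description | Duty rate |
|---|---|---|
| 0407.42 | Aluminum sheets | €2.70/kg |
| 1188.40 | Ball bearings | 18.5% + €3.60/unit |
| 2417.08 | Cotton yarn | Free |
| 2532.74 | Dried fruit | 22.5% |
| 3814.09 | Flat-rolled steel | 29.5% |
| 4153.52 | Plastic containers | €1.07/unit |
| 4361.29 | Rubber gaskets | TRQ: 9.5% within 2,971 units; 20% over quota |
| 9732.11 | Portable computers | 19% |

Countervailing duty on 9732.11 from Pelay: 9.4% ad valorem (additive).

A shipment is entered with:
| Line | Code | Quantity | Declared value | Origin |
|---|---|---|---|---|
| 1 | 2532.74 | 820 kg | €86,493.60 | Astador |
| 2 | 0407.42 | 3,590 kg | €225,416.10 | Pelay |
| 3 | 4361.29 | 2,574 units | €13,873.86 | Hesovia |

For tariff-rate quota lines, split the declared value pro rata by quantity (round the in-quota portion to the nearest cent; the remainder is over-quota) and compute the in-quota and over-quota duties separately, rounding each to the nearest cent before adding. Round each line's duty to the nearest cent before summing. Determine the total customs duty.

€30,472.08

Line 1 (2532.74, Astador, 820 kg, €86,493.60):
Base rate for 2532.74 is 22.5%.
Duty = €86,493.60 × 22.5% = €19,461.06.
Line 2 (0407.42, Pelay, 3,590 kg, €225,416.10):
Base rate for 0407.42 is €2.70/kg.
Duty = 3,590 × €2.70 = €9,693.00.
Line 3 (4361.29, Hesovia, 2,574 units, €13,873.86):
Code 4361.29 is under a tariff-rate quota (threshold 2,971 units). Quantity 2,574 units is within the quota, so the in-quota rate 9.5% applies to the full value.
Duty = €13,873.86 × 9.5% = €1,318.02.
Total = €19,461.06 + €9,693.00 + €1,318.02 = €30,472.08.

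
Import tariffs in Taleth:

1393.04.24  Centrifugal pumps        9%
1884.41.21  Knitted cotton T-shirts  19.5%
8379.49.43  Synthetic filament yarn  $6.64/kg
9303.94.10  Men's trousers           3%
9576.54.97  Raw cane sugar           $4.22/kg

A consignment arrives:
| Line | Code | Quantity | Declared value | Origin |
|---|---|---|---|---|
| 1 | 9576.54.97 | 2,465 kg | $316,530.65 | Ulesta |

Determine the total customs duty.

$10,402.30

Line 1 (9576.54.97, Ulesta, 2,465 kg, $316,530.65):
Base rate for 9576.54.97 is $4.22/kg.
Duty = 2,465 × $4.22 = $10,402.30.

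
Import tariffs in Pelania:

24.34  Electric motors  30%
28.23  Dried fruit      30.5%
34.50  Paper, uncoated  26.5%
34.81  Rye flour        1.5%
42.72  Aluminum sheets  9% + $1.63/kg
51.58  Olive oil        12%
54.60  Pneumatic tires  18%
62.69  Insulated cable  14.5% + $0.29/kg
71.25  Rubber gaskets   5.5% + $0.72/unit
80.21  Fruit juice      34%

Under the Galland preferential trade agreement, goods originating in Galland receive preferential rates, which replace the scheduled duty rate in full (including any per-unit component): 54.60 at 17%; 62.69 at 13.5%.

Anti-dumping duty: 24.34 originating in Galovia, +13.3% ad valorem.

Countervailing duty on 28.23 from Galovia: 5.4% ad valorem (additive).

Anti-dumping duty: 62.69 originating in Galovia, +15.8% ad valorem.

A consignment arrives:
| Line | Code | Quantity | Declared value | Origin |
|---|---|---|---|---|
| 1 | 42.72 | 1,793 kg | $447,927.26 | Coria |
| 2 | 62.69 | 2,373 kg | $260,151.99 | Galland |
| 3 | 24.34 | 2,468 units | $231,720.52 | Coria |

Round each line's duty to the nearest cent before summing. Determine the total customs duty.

$147,872.72

Line 1 (42.72, Coria, 1,793 kg, $447,927.26):
Base rate for 42.72 is 9% + $1.63/kg.
Duty = $447,927.26 × 9% + 1,793 × $1.63 = $43,236.04.
Line 2 (62.69, Galland, 2,373 kg, $260,151.99):
Base rate for 62.69 is 14.5% + $0.29/kg.
Origin Galland qualifies under the Pelania–Galland agreement and 62.69 is covered: preferential rate 13.5% applies instead.
The additional-duty order on 62.69 targets Galovia, not Galland; it does not apply.
Duty = $260,151.99 × 13.5% = $35,120.52.
Line 3 (24.34, Coria, 2,468 units, $231,720.52):
Base rate for 24.34 is 30%.
The additional-duty order on 24.34 targets Galovia, not Coria; it does not apply.
Duty = $231,720.52 × 30% = $69,516.16.
Total = $43,236.04 + $35,120.52 + $69,516.16 = $147,872.72.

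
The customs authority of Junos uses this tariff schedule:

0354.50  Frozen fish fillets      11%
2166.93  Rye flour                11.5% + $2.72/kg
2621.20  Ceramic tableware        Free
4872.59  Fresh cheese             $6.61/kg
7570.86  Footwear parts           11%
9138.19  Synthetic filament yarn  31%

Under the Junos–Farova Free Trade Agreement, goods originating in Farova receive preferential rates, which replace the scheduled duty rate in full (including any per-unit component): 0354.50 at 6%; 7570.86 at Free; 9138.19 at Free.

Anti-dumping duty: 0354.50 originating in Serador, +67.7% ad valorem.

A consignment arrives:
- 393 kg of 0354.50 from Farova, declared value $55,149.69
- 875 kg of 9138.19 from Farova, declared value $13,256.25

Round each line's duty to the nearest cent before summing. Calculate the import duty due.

$3,308.98

Line 1 (0354.50, Farova, 393 kg, $55,149.69):
Base rate for 0354.50 is 11%.
Origin Farova qualifies under the Junos–Farova agreement and 0354.50 is covered: preferential rate 6% applies instead.
The additional-duty order on 0354.50 targets Serador, not Farova; it does not apply.
Duty = $55,149.69 × 6% = $3,308.98.
Line 2 (9138.19, Farova, 875 kg, $13,256.25):
Base rate for 9138.19 is 31%.
Origin Farova qualifies under the Junos–Farova agreement and 9138.19 is covered: preferential rate Free applies instead.
Duty = $13,256.25 × 0% = $0.00.
Total = $3,308.98 + $0.00 = $3,308.98.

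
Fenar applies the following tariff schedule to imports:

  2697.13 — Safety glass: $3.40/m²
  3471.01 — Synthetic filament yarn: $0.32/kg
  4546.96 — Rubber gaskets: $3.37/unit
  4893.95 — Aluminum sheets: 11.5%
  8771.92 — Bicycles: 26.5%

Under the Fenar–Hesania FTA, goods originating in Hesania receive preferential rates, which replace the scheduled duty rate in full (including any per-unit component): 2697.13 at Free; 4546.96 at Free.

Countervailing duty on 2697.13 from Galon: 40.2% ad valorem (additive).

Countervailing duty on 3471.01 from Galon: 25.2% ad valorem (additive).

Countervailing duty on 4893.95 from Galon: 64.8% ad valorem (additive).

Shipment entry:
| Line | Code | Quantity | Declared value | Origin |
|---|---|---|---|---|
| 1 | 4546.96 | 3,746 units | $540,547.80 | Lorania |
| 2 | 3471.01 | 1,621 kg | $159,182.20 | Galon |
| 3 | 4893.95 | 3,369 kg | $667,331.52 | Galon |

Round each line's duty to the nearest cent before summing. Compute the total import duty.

Line 1 (4546.96, Lorania, 3,746 units, $540,547.80):
Base rate for 4546.96 is $3.37/unit.
4546.96 has an FTA preferential rate, but origin Lorania is not Hesania; base rate stands.
Duty = 3,746 × $3.37 = $12,624.02.
Line 2 (3471.01, Galon, 1,621 kg, $159,182.20):
Base rate for 3471.01 is $0.32/kg.
Additional duty on 3471.01 from Galon: +25.2% ad valorem. Applied ad valorem rate = 25.2%.
Duty = $159,182.20 × 25.2% + 1,621 × $0.32 = $40,632.63.
Line 3 (4893.95, Galon, 3,369 kg, $667,331.52):
Base rate for 4893.95 is 11.5%.
Additional duty on 4893.95 from Galon: +64.8%. Applied ad valorem rate: 11.5% + 64.8% = 76.3%.
Duty = $667,331.52 × 76.3% = $509,173.95.
Total = $12,624.02 + $40,632.63 + $509,173.95 = $562,430.60.

$562,430.60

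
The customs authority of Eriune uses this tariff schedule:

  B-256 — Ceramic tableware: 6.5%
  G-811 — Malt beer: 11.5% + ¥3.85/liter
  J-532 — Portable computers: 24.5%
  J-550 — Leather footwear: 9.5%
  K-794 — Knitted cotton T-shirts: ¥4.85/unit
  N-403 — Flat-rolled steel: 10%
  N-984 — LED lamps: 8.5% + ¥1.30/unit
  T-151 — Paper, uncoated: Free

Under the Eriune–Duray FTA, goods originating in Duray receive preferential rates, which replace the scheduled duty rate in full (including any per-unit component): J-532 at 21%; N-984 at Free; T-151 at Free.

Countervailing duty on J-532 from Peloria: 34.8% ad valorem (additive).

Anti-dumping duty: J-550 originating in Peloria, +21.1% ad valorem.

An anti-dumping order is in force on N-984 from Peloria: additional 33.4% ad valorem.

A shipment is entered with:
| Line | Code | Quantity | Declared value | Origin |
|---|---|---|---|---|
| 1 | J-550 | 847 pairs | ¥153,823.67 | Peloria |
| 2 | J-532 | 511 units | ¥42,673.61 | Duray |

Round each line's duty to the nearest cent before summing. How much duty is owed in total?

¥56,031.50

Line 1 (J-550, Peloria, 847 pairs, ¥153,823.67):
Base rate for J-550 is 9.5%.
Additional duty on J-550 from Peloria: +21.1%. Applied ad valorem rate: 9.5% + 21.1% = 30.6%.
Duty = ¥153,823.67 × 30.6% = ¥47,070.04.
Line 2 (J-532, Duray, 511 units, ¥42,673.61):
Base rate for J-532 is 24.5%.
Origin Duray qualifies under the Eriune–Duray agreement and J-532 is covered: preferential rate 21% applies instead.
The additional-duty order on J-532 targets Peloria, not Duray; it does not apply.
Duty = ¥42,673.61 × 21% = ¥8,961.46.
Total = ¥47,070.04 + ¥8,961.46 = ¥56,031.50.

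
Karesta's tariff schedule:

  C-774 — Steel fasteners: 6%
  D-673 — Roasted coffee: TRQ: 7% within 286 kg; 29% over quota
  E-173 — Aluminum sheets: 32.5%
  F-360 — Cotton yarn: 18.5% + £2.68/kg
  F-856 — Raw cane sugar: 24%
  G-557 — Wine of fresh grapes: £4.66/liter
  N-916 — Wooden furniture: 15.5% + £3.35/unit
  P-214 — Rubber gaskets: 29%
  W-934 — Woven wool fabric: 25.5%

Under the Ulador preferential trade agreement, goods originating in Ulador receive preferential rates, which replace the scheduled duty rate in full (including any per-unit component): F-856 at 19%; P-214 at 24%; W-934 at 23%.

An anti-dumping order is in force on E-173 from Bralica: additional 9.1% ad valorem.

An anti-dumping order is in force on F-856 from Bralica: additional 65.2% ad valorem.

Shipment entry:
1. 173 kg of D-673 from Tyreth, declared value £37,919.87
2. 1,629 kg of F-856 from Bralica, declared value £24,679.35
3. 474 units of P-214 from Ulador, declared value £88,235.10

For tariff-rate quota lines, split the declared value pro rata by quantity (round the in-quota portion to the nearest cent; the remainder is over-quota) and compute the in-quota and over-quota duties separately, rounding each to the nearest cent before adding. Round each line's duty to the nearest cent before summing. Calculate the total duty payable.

£45,844.79

Line 1 (D-673, Tyreth, 173 kg, £37,919.87):
Code D-673 is under a tariff-rate quota (threshold 286 kg). Quantity 173 kg is within the quota, so the in-quota rate 7% applies to the full value.
Duty = £37,919.87 × 7% = £2,654.39.
Line 2 (F-856, Bralica, 1,629 kg, £24,679.35):
Base rate for F-856 is 24%.
F-856 has an FTA preferential rate, but origin Bralica is not Ulador; base rate stands.
Additional duty on F-856 from Bralica: +65.2%. Applied ad valorem rate: 24% + 65.2% = 89.2%.
Duty = £24,679.35 × 89.2% = £22,013.98.
Line 3 (P-214, Ulador, 474 units, £88,235.10):
Base rate for P-214 is 29%.
Origin Ulador qualifies under the Karesta–Ulador agreement and P-214 is covered: preferential rate 24% applies instead.
Duty = £88,235.10 × 24% = £21,176.42.
Total = £2,654.39 + £22,013.98 + £21,176.42 = £45,844.79.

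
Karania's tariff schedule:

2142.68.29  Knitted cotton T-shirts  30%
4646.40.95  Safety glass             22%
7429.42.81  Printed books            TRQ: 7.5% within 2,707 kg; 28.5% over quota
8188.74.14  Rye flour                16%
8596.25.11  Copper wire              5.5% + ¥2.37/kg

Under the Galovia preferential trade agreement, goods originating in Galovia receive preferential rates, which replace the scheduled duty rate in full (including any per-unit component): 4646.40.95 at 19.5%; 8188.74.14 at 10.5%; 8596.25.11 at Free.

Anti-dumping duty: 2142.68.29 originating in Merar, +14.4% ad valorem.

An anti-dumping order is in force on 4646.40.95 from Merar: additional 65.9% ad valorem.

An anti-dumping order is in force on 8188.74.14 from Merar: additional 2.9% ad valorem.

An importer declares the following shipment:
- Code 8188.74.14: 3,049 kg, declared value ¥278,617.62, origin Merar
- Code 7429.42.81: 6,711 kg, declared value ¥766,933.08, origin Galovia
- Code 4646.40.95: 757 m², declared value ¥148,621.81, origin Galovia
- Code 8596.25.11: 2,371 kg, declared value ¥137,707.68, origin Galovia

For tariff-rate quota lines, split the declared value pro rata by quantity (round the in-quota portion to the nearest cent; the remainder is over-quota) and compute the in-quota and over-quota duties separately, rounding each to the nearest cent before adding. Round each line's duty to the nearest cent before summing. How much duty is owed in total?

¥235,251.16

Line 1 (8188.74.14, Merar, 3,049 kg, ¥278,617.62):
Base rate for 8188.74.14 is 16%.
8188.74.14 has an FTA preferential rate, but origin Merar is not Galovia; base rate stands.
Additional duty on 8188.74.14 from Merar: +2.9%. Applied ad valorem rate: 16% + 2.9% = 18.9%.
Duty = ¥278,617.62 × 18.9% = ¥52,658.73.
Line 2 (7429.42.81, Galovia, 6,711 kg, ¥766,933.08):
Code 7429.42.81 is under a tariff-rate quota (threshold 2,707 kg). In-quota: 2,707 kg at 7.5%; over-quota: 4,004 kg at 28.5%.
Pro-rata value split: in-quota = ¥766,933.08 × 2,707/6,711 = ¥309,355.96; over-quota = ¥766,933.08 − ¥309,355.96 = ¥457,577.12.
In-quota duty = ¥309,355.96 × 7.5% = ¥23,201.70. Over-quota duty = ¥457,577.12 × 28.5% = ¥130,409.48.
Line duty = ¥23,201.70 + ¥130,409.48 = ¥153,611.18.
Line 3 (4646.40.95, Galovia, 757 m², ¥148,621.81):
Base rate for 4646.40.95 is 22%.
Origin Galovia qualifies under the Karania–Galovia agreement and 4646.40.95 is covered: preferential rate 19.5% applies instead.
The additional-duty order on 4646.40.95 targets Merar, not Galovia; it does not apply.
Duty = ¥148,621.81 × 19.5% = ¥28,981.25.
Line 4 (8596.25.11, Galovia, 2,371 kg, ¥137,707.68):
Base rate for 8596.25.11 is 5.5% + ¥2.37/kg.
Origin Galovia qualifies under the Karania–Galovia agreement and 8596.25.11 is covered: preferential rate Free applies instead.
Duty = ¥137,707.68 × 0% = ¥0.00.
Total = ¥52,658.73 + ¥153,611.18 + ¥28,981.25 + ¥0.00 = ¥235,251.16.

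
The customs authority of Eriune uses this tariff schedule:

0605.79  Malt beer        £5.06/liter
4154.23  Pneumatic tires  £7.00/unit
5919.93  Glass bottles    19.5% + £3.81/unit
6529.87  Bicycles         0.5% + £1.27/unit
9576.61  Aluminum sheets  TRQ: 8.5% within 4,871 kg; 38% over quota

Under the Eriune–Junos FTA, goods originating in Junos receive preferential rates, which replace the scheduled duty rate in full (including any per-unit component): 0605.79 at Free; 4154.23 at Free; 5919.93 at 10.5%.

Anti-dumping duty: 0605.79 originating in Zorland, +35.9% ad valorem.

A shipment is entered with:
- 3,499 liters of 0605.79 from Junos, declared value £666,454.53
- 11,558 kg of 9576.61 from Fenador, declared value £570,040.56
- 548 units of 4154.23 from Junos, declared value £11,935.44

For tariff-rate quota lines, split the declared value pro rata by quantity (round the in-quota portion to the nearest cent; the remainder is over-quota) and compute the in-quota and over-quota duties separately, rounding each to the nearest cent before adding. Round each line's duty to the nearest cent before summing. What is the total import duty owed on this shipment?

Line 1 (0605.79, Junos, 3,499 liters, £666,454.53):
Base rate for 0605.79 is £5.06/liter.
Origin Junos qualifies under the Eriune–Junos agreement and 0605.79 is covered: preferential rate Free applies instead.
The additional-duty order on 0605.79 targets Zorland, not Junos; it does not apply.
Duty = £666,454.53 × 0% = £0.00.
Line 2 (9576.61, Fenador, 11,558 kg, £570,040.56):
Code 9576.61 is under a tariff-rate quota (threshold 4,871 kg). In-quota: 4,871 kg at 8.5%; over-quota: 6,687 kg at 38%.
Pro-rata value split: in-quota = £570,040.56 × 4,871/11,558 = £240,237.72; over-quota = £570,040.56 − £240,237.72 = £329,802.84.
In-quota duty = £240,237.72 × 8.5% = £20,420.21. Over-quota duty = £329,802.84 × 38% = £125,325.08.
Line duty = £20,420.21 + £125,325.08 = £145,745.29.
Line 3 (4154.23, Junos, 548 units, £11,935.44):
Base rate for 4154.23 is £7.00/unit.
Origin Junos qualifies under the Eriune–Junos agreement and 4154.23 is covered: preferential rate Free applies instead.
Duty = £11,935.44 × 0% = £0.00.
Total = £0.00 + £145,745.29 + £0.00 = £145,745.29.

£145,745.29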